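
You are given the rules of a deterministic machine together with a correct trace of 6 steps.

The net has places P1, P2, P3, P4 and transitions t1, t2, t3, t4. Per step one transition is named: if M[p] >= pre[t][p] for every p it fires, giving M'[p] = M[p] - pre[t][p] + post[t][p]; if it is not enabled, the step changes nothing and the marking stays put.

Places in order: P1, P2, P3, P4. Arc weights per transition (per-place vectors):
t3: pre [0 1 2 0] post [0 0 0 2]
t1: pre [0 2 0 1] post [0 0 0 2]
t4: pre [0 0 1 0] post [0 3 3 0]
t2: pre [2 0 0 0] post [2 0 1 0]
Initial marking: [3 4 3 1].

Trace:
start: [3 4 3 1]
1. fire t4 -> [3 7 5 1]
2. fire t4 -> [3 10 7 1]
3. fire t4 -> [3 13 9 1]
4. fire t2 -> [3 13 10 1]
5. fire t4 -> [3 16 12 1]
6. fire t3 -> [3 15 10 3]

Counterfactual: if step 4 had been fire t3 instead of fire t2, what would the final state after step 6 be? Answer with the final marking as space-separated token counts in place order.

3 14 7 5

(re-executing from step 4 with the substitution; state before step 4: [3 13 9 1])
4. fire t3 -> [3 12 7 3]
5. fire t4 -> [3 15 9 3]
6. fire t3 -> [3 14 7 5]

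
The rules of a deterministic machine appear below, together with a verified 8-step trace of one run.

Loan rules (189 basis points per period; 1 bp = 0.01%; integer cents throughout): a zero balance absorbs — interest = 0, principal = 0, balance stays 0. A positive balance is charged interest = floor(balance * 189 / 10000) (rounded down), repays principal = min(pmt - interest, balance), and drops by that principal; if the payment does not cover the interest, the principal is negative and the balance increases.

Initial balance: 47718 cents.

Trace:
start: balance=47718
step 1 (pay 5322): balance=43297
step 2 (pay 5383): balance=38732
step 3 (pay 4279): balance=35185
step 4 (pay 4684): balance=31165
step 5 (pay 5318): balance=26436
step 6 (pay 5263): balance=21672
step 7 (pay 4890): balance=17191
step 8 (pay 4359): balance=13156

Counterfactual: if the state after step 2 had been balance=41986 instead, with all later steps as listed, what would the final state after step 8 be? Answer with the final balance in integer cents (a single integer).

state after step 2 := balance=41986
step 3 (pay 4279): balance=38500
step 4 (pay 4684): balance=34543
step 5 (pay 5318): balance=29877
step 6 (pay 5263): balance=25178
step 7 (pay 4890): balance=20763
step 8 (pay 4359): balance=16796

16796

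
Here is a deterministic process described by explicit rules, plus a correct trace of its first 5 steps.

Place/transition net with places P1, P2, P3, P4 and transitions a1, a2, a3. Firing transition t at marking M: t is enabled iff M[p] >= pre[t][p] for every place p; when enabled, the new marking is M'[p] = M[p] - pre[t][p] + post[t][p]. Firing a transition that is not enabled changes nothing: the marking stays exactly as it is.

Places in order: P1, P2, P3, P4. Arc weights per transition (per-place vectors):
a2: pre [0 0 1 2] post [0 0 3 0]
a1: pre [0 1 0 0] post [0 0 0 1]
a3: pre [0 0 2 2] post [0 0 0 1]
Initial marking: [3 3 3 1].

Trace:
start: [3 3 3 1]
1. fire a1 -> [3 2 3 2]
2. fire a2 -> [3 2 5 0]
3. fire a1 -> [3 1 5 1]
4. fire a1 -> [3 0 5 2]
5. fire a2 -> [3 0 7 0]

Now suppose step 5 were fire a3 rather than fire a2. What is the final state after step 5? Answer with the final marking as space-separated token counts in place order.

(re-executing from step 5 with the substitution; state before step 5: [3 0 5 2])
5. fire a3 -> [3 0 3 1]

3 0 3 1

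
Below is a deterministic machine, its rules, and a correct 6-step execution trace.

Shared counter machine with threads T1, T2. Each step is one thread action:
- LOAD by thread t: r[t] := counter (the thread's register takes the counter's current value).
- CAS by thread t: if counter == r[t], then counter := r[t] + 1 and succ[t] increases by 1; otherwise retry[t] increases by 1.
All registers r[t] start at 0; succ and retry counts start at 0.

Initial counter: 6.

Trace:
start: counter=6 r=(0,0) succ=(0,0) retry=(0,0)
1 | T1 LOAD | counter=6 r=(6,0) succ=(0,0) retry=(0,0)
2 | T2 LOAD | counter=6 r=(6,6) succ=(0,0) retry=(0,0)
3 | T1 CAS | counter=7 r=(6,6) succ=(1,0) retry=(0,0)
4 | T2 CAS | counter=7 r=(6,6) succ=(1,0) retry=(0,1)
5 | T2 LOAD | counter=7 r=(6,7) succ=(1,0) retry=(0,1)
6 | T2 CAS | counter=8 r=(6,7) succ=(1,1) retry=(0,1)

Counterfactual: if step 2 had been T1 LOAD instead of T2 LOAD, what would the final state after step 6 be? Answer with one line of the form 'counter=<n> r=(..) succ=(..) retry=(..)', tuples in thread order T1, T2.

(re-executing from step 2 with the substitution; state before step 2: counter=6 r=(6,0) succ=(0,0) retry=(0,0))
2 | T1 LOAD | counter=6 r=(6,0) succ=(0,0) retry=(0,0)
3 | T1 CAS | counter=7 r=(6,0) succ=(1,0) retry=(0,0)
4 | T2 CAS | counter=7 r=(6,0) succ=(1,0) retry=(0,1)
5 | T2 LOAD | counter=7 r=(6,7) succ=(1,0) retry=(0,1)
6 | T2 CAS | counter=8 r=(6,7) succ=(1,1) retry=(0,1)

counter=8 r=(6,7) succ=(1,1) retry=(0,1)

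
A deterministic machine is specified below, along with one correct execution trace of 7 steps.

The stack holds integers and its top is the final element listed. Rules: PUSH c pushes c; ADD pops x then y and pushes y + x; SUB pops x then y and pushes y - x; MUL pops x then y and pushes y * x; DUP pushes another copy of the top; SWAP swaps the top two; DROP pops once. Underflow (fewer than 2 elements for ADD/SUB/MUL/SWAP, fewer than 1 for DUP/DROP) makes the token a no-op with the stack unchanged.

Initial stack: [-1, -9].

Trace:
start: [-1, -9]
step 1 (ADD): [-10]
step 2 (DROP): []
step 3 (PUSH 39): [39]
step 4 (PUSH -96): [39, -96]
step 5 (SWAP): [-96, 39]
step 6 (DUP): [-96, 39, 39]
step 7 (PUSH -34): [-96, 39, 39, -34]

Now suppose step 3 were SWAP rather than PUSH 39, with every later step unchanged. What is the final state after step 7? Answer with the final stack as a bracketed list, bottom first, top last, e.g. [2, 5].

[-96, -96, -34]

(re-executing from step 3 with the substitution; state before step 3: [])
step 3 (SWAP): []
step 4 (PUSH -96): [-96]
step 5 (SWAP): [-96]
step 6 (DUP): [-96, -96]
step 7 (PUSH -34): [-96, -96, -34]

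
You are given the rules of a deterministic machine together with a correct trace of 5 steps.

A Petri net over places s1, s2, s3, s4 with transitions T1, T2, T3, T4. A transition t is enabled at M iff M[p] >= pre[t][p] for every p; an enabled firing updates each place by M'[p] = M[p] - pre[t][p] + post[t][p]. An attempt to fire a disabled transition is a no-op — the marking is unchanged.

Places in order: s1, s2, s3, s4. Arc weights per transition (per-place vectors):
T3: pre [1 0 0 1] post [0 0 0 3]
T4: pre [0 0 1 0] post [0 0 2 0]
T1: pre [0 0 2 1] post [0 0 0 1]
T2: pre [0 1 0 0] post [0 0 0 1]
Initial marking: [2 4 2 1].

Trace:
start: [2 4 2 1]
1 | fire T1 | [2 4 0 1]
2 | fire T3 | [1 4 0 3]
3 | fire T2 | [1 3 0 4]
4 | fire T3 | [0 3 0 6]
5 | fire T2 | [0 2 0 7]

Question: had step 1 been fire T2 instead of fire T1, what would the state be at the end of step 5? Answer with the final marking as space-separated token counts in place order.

0 1 2 8

(re-executing from step 1 with the substitution; state before step 1: [2 4 2 1])
1 | fire T2 | [2 3 2 2]
2 | fire T3 | [1 3 2 4]
3 | fire T2 | [1 2 2 5]
4 | fire T3 | [0 2 2 7]
5 | fire T2 | [0 1 2 8]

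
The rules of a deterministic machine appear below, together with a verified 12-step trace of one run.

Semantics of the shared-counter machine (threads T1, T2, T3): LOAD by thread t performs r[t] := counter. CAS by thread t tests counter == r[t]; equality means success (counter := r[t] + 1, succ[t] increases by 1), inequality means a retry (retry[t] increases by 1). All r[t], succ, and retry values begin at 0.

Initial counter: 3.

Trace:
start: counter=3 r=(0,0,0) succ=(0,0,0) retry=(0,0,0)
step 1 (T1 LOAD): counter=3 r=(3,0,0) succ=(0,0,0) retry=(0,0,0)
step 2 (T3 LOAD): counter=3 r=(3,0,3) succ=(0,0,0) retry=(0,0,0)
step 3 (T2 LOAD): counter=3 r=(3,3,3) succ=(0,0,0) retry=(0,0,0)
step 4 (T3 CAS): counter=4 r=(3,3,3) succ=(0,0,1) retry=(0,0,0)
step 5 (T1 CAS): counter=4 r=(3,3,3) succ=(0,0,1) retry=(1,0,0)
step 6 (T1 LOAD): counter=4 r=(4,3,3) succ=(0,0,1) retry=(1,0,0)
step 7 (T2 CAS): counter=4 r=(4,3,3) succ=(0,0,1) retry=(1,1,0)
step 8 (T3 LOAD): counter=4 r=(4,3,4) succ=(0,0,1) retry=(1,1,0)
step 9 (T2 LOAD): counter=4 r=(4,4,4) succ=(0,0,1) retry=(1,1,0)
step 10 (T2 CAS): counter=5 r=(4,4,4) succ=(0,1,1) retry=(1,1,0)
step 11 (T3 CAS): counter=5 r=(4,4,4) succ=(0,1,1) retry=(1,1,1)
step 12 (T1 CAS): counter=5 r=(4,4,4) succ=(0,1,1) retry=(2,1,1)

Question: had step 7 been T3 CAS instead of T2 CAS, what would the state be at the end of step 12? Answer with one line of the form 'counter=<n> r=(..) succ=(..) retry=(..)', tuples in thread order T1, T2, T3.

counter=5 r=(4,4,4) succ=(0,1,1) retry=(2,0,2)

(re-executing from step 7 with the substitution; state before step 7: counter=4 r=(4,3,3) succ=(0,0,1) retry=(1,0,0))
step 7 (T3 CAS): counter=4 r=(4,3,3) succ=(0,0,1) retry=(1,0,1)
step 8 (T3 LOAD): counter=4 r=(4,3,4) succ=(0,0,1) retry=(1,0,1)
step 9 (T2 LOAD): counter=4 r=(4,4,4) succ=(0,0,1) retry=(1,0,1)
step 10 (T2 CAS): counter=5 r=(4,4,4) succ=(0,1,1) retry=(1,0,1)
step 11 (T3 CAS): counter=5 r=(4,4,4) succ=(0,1,1) retry=(1,0,2)
step 12 (T1 CAS): counter=5 r=(4,4,4) succ=(0,1,1) retry=(2,0,2)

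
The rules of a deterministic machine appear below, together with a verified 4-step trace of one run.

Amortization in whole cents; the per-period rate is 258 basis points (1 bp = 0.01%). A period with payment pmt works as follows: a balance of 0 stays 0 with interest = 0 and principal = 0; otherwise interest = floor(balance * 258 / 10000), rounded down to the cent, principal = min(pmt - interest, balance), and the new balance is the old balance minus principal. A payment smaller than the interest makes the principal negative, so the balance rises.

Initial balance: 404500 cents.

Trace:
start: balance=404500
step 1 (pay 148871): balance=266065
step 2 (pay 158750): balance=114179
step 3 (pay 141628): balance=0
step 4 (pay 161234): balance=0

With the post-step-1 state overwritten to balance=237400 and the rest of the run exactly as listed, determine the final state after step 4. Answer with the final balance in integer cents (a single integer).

state after step 1 := balance=237400
step 2 (pay 158750): balance=84774
step 3 (pay 141628): balance=0
step 4 (pay 161234): balance=0

0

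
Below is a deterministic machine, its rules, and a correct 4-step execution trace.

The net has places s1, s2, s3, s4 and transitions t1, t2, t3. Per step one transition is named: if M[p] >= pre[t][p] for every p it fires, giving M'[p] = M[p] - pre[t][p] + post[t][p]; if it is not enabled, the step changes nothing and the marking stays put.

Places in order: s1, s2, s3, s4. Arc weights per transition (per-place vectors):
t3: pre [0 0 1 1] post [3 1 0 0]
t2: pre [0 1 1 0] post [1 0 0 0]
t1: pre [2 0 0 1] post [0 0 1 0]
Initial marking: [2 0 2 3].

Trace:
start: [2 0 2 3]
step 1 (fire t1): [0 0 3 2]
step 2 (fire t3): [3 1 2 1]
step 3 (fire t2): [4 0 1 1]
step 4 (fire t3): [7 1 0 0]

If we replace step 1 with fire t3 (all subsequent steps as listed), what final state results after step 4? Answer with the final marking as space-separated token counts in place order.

(re-executing from step 1 with the substitution; state before step 1: [2 0 2 3])
step 1 (fire t3): [5 1 1 2]
step 2 (fire t3): [8 2 0 1]
step 3 (fire t2): [8 2 0 1]
step 4 (fire t3): [8 2 0 1]

8 2 0 1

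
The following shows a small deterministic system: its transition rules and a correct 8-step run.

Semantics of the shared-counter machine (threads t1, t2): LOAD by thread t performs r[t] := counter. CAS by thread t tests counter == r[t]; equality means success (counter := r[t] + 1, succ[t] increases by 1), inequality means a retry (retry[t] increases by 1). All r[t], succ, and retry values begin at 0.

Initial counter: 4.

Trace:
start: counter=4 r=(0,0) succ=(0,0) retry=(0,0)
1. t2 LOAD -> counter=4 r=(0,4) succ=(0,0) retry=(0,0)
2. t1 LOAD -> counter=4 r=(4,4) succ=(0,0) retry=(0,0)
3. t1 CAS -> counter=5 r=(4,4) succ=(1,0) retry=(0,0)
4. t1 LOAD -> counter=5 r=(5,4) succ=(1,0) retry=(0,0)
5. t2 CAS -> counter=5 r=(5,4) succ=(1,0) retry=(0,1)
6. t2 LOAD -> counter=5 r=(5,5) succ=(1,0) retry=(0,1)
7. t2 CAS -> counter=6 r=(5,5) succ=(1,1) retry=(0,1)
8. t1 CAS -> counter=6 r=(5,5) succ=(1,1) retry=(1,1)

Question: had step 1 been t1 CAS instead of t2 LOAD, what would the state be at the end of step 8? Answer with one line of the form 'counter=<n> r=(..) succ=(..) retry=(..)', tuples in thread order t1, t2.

counter=6 r=(5,5) succ=(1,1) retry=(2,1)

(re-executing from step 1 with the substitution; state before step 1: counter=4 r=(0,0) succ=(0,0) retry=(0,0))
1. t1 CAS -> counter=4 r=(0,0) succ=(0,0) retry=(1,0)
2. t1 LOAD -> counter=4 r=(4,0) succ=(0,0) retry=(1,0)
3. t1 CAS -> counter=5 r=(4,0) succ=(1,0) retry=(1,0)
4. t1 LOAD -> counter=5 r=(5,0) succ=(1,0) retry=(1,0)
5. t2 CAS -> counter=5 r=(5,0) succ=(1,0) retry=(1,1)
6. t2 LOAD -> counter=5 r=(5,5) succ=(1,0) retry=(1,1)
7. t2 CAS -> counter=6 r=(5,5) succ=(1,1) retry=(1,1)
8. t1 CAS -> counter=6 r=(5,5) succ=(1,1) retry=(2,1)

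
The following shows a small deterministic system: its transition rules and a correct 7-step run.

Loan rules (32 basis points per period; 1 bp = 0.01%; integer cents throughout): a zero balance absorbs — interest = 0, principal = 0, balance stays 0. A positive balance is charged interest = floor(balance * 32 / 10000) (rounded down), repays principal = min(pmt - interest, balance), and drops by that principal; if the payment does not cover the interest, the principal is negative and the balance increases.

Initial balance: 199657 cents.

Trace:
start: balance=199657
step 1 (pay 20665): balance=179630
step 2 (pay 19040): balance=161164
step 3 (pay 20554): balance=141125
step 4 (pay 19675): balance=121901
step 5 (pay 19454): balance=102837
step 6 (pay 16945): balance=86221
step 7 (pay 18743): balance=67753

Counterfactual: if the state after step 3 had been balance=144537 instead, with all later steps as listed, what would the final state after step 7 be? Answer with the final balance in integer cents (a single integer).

71209

state after step 3 := balance=144537
step 4 (pay 19675): balance=125324
step 5 (pay 19454): balance=106271
step 6 (pay 16945): balance=89666
step 7 (pay 18743): balance=71209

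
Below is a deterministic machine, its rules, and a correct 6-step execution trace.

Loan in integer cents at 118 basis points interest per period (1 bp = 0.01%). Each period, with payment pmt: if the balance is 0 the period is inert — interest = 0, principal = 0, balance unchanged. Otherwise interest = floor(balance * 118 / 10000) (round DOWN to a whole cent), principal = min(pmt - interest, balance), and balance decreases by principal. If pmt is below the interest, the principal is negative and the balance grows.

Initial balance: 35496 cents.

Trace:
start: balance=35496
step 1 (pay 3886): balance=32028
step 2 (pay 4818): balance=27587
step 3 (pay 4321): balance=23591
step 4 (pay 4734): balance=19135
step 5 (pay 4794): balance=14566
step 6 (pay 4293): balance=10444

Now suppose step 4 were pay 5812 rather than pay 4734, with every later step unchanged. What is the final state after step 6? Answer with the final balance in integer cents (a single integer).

9342

(re-executing from step 4 with the substitution; state before step 4: balance=23591)
step 4 (pay 5812): balance=18057
step 5 (pay 4794): balance=13476
step 6 (pay 4293): balance=9342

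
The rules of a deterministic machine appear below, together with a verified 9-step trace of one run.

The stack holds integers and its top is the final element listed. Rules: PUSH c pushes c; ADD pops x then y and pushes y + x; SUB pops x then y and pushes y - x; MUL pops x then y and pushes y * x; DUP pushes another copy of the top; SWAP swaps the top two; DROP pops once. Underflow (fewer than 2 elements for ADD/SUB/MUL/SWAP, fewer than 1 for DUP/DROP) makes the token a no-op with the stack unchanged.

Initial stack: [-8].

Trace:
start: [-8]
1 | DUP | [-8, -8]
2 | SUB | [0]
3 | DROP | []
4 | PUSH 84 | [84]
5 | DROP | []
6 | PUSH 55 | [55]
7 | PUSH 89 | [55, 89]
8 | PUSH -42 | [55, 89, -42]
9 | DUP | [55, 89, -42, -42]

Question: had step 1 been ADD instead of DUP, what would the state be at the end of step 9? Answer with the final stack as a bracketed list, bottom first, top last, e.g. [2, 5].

(re-executing from step 1 with the substitution; state before step 1: [-8])
1 | ADD | [-8]
2 | SUB | [-8]
3 | DROP | []
4 | PUSH 84 | [84]
5 | DROP | []
6 | PUSH 55 | [55]
7 | PUSH 89 | [55, 89]
8 | PUSH -42 | [55, 89, -42]
9 | DUP | [55, 89, -42, -42]

[55, 89, -42, -42]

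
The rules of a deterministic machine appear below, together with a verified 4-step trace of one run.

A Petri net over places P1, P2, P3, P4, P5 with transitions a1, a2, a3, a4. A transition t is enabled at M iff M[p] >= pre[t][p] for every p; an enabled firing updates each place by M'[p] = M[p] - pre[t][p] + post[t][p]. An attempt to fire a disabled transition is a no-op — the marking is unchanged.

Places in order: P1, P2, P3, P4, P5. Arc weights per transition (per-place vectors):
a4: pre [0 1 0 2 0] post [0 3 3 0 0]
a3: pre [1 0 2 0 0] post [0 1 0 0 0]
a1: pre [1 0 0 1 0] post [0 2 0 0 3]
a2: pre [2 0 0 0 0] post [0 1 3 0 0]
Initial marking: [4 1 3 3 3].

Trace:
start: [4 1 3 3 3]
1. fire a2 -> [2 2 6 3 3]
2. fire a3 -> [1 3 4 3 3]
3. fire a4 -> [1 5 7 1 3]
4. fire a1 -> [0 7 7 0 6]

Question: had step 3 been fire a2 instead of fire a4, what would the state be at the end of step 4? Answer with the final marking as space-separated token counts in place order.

(re-executing from step 3 with the substitution; state before step 3: [1 3 4 3 3])
3. fire a2 -> [1 3 4 3 3]
4. fire a1 -> [0 5 4 2 6]

0 5 4 2 6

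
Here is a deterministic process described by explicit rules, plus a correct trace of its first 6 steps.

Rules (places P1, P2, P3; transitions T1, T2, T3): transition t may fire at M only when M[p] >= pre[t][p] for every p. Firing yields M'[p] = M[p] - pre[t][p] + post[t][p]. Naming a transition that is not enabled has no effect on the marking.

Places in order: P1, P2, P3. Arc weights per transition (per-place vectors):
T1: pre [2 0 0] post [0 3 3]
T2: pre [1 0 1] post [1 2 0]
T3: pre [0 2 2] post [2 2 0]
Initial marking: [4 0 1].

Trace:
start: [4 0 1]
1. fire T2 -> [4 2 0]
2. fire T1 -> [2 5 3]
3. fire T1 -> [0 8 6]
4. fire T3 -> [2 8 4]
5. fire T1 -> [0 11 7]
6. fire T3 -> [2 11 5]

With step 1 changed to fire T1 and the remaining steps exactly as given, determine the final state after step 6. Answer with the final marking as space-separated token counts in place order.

2 9 6

(re-executing from step 1 with the substitution; state before step 1: [4 0 1])
1. fire T1 -> [2 3 4]
2. fire T1 -> [0 6 7]
3. fire T1 -> [0 6 7]
4. fire T3 -> [2 6 5]
5. fire T1 -> [0 9 8]
6. fire T3 -> [2 9 6]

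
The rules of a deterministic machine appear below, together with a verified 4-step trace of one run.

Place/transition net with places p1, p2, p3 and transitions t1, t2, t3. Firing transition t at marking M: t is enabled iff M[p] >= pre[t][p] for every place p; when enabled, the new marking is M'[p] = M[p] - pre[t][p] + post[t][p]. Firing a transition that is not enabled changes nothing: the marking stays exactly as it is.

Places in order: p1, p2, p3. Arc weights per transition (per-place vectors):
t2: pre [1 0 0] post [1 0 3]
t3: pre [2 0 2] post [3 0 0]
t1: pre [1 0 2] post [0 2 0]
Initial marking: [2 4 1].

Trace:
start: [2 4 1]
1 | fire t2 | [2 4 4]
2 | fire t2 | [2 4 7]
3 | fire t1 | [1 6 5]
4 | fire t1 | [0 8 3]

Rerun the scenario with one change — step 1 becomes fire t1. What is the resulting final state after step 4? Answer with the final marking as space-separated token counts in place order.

0 8 0

(re-executing from step 1 with the substitution; state before step 1: [2 4 1])
1 | fire t1 | [2 4 1]
2 | fire t2 | [2 4 4]
3 | fire t1 | [1 6 2]
4 | fire t1 | [0 8 0]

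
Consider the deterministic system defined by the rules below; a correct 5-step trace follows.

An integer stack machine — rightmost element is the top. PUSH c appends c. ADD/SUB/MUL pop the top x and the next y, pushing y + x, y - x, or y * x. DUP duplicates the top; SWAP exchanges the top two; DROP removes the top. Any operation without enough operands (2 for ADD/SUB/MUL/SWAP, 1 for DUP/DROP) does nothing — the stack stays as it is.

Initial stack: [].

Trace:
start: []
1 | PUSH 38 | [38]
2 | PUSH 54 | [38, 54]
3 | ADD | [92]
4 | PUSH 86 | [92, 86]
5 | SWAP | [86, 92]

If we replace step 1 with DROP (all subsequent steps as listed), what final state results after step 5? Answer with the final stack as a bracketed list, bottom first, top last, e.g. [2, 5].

[86, 54]

(re-executing from step 1 with the substitution; state before step 1: [])
1 | DROP | []
2 | PUSH 54 | [54]
3 | ADD | [54]
4 | PUSH 86 | [54, 86]
5 | SWAP | [86, 54]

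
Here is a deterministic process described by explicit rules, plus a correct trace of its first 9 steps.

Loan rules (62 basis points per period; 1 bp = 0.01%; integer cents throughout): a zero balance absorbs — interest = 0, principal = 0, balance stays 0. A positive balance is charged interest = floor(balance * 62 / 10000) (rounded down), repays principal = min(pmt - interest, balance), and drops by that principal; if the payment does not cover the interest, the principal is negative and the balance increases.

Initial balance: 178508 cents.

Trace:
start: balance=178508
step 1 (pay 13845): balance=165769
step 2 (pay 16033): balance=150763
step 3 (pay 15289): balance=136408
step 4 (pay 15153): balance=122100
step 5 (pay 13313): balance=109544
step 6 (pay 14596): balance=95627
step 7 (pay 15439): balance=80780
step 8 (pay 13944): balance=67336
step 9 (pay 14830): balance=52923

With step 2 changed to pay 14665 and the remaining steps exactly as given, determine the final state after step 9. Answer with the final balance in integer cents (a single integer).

54352

(re-executing from step 2 with the substitution; state before step 2: balance=165769)
step 2 (pay 14665): balance=152131
step 3 (pay 15289): balance=137785
step 4 (pay 15153): balance=123486
step 5 (pay 13313): balance=110938
step 6 (pay 14596): balance=97029
step 7 (pay 15439): balance=82191
step 8 (pay 13944): balance=68756
step 9 (pay 14830): balance=54352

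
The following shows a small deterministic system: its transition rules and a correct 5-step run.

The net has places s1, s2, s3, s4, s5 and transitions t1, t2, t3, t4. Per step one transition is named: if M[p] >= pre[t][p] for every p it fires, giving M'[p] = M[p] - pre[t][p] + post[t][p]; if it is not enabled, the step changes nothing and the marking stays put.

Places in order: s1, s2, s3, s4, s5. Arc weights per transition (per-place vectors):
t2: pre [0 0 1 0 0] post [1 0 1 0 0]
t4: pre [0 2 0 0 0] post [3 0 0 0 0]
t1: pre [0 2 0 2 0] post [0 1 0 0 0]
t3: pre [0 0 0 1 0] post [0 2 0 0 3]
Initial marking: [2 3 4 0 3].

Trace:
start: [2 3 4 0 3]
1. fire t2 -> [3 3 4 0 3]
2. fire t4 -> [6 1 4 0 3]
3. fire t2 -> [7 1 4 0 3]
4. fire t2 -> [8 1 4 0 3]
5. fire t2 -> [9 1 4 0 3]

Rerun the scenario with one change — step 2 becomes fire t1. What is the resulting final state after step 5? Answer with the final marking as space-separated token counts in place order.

(re-executing from step 2 with the substitution; state before step 2: [3 3 4 0 3])
2. fire t1 -> [3 3 4 0 3]
3. fire t2 -> [4 3 4 0 3]
4. fire t2 -> [5 3 4 0 3]
5. fire t2 -> [6 3 4 0 3]

6 3 4 0 3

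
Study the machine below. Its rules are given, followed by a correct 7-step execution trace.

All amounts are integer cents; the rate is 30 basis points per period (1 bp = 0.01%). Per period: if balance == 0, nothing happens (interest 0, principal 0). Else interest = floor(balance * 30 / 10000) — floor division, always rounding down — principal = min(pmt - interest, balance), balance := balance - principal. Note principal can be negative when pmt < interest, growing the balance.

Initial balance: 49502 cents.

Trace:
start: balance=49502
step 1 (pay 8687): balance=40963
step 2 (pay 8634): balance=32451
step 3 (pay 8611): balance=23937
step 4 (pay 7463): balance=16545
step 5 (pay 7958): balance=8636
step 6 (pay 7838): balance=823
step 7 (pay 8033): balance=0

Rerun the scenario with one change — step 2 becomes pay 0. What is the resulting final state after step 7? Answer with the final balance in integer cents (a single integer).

(re-executing from step 2 with the substitution; state before step 2: balance=40963)
step 2 (pay 0): balance=41085
step 3 (pay 8611): balance=32597
step 4 (pay 7463): balance=25231
step 5 (pay 7958): balance=17348
step 6 (pay 7838): balance=9562
step 7 (pay 8033): balance=1557

1557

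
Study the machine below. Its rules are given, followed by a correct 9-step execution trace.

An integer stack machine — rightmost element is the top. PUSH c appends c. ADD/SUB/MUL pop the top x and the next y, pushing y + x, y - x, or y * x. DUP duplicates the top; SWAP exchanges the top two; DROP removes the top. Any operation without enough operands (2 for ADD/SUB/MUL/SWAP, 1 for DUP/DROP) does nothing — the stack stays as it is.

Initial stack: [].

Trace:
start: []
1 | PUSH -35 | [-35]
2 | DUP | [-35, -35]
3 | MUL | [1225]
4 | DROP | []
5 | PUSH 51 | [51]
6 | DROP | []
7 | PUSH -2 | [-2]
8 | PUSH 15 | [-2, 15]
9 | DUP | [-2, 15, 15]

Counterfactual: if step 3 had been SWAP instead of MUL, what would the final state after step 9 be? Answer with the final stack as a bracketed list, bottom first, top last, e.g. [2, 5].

[-35, -2, 15, 15]

(re-executing from step 3 with the substitution; state before step 3: [-35, -35])
3 | SWAP | [-35, -35]
4 | DROP | [-35]
5 | PUSH 51 | [-35, 51]
6 | DROP | [-35]
7 | PUSH -2 | [-35, -2]
8 | PUSH 15 | [-35, -2, 15]
9 | DUP | [-35, -2, 15, 15]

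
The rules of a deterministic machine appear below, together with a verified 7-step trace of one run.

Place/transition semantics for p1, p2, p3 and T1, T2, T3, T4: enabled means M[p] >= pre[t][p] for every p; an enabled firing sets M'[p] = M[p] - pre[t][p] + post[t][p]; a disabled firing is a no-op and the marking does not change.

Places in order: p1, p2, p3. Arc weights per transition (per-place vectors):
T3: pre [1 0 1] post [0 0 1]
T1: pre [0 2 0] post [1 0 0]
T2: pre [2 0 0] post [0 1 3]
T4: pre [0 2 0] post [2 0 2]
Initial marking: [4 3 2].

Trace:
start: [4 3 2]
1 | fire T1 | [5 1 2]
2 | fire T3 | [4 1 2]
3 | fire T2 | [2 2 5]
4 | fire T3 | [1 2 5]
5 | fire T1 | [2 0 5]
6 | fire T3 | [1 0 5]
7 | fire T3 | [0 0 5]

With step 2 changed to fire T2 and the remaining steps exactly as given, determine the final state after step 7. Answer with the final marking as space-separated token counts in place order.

(re-executing from step 2 with the substitution; state before step 2: [5 1 2])
2 | fire T2 | [3 2 5]
3 | fire T2 | [1 3 8]
4 | fire T3 | [0 3 8]
5 | fire T1 | [1 1 8]
6 | fire T3 | [0 1 8]
7 | fire T3 | [0 1 8]

0 1 8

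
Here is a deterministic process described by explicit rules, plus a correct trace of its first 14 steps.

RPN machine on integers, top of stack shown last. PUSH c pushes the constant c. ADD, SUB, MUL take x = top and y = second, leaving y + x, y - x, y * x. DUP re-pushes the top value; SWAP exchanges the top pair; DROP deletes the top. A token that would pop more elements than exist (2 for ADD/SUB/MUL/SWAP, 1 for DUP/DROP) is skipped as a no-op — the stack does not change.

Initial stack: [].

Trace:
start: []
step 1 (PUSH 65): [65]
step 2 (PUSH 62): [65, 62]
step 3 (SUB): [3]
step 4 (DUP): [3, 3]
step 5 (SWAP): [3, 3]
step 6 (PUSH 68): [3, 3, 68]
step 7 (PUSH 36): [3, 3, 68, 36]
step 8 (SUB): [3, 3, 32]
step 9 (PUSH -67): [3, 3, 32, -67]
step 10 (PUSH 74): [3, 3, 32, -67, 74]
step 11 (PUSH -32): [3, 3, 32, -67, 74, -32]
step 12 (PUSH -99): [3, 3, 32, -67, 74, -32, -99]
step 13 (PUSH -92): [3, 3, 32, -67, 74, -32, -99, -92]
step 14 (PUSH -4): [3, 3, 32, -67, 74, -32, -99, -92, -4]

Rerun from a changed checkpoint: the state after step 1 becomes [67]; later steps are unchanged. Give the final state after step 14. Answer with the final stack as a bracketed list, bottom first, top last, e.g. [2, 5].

state after step 1 := [67]
step 2 (PUSH 62): [67, 62]
step 3 (SUB): [5]
step 4 (DUP): [5, 5]
step 5 (SWAP): [5, 5]
step 6 (PUSH 68): [5, 5, 68]
step 7 (PUSH 36): [5, 5, 68, 36]
step 8 (SUB): [5, 5, 32]
step 9 (PUSH -67): [5, 5, 32, -67]
step 10 (PUSH 74): [5, 5, 32, -67, 74]
step 11 (PUSH -32): [5, 5, 32, -67, 74, -32]
step 12 (PUSH -99): [5, 5, 32, -67, 74, -32, -99]
step 13 (PUSH -92): [5, 5, 32, -67, 74, -32, -99, -92]
step 14 (PUSH -4): [5, 5, 32, -67, 74, -32, -99, -92, -4]

[5, 5, 32, -67, 74, -32, -99, -92, -4]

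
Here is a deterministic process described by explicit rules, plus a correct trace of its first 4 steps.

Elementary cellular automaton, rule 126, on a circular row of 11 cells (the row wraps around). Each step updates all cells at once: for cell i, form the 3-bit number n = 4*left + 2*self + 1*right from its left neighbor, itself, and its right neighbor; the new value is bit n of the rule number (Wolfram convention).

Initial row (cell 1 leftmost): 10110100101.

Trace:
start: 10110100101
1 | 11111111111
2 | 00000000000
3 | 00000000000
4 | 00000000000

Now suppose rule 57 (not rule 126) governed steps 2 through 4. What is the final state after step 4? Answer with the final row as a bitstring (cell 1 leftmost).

(re-executing steps 2..4 under rule 57; state before step 2: 11111111111)
2 | 00000000000
3 | 11111111111
4 | 00000000000

00000000000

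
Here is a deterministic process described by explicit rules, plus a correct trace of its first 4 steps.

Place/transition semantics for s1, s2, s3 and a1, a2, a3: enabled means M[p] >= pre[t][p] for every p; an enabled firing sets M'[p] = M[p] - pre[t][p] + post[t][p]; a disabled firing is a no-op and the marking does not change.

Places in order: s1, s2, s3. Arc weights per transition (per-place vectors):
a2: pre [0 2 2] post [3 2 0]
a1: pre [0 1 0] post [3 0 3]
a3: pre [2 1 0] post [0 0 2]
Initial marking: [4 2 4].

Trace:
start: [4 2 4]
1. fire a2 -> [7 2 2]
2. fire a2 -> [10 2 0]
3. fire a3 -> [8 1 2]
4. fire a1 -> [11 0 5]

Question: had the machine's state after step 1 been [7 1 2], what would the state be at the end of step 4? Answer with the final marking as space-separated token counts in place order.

5 0 4

state after step 1 := [7 1 2]
2. fire a2 -> [7 1 2]
3. fire a3 -> [5 0 4]
4. fire a1 -> [5 0 4]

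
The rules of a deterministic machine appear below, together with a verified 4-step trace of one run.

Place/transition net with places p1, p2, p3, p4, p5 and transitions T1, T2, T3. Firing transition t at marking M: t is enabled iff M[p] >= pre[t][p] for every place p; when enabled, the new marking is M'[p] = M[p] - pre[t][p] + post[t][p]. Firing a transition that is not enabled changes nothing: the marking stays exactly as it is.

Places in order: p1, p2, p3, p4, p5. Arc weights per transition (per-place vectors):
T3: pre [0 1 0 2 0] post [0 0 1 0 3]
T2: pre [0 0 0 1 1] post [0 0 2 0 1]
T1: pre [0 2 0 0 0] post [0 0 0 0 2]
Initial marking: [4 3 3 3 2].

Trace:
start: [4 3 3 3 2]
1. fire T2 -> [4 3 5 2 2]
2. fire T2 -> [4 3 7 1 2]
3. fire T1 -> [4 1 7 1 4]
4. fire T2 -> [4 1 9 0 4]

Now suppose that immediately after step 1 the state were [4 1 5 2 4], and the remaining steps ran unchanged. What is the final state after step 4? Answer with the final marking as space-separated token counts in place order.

state after step 1 := [4 1 5 2 4]
2. fire T2 -> [4 1 7 1 4]
3. fire T1 -> [4 1 7 1 4]
4. fire T2 -> [4 1 9 0 4]

4 1 9 0 4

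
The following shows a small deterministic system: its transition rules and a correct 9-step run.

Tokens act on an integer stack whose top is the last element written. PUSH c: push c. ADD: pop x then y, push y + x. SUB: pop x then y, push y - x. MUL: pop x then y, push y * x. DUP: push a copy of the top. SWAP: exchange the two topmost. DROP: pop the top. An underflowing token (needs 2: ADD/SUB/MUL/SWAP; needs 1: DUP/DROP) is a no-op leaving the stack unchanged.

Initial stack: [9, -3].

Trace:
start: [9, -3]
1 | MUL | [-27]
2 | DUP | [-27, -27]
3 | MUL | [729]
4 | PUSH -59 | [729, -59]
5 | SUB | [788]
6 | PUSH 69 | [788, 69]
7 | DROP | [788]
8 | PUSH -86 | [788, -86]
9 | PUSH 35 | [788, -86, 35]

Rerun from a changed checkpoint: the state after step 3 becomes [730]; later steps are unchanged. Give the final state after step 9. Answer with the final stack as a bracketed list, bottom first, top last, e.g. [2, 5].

state after step 3 := [730]
4 | PUSH -59 | [730, -59]
5 | SUB | [789]
6 | PUSH 69 | [789, 69]
7 | DROP | [789]
8 | PUSH -86 | [789, -86]
9 | PUSH 35 | [789, -86, 35]

[789, -86, 35]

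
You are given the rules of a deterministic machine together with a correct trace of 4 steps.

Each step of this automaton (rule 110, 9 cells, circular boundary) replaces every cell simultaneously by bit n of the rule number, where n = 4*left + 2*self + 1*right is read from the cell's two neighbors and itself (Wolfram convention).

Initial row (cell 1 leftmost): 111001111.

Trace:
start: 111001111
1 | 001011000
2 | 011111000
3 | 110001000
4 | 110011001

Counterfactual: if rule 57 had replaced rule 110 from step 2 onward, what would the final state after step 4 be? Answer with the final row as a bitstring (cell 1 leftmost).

001011011

(re-executing steps 2..4 under rule 57; state before step 2: 001011000)
2 | 100110111
3 | 010101100
4 | 001011011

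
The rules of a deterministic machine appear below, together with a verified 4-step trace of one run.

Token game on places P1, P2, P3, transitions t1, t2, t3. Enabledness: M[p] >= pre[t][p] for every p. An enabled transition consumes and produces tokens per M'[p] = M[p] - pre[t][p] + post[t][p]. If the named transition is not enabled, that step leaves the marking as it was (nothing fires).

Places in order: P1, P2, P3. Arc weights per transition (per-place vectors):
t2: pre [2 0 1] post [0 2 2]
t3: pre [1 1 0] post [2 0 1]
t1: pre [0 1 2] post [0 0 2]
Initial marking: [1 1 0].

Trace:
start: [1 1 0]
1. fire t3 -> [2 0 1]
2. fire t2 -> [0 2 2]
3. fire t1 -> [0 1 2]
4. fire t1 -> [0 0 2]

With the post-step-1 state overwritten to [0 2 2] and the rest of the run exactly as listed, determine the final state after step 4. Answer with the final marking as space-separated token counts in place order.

0 0 2

state after step 1 := [0 2 2]
2. fire t2 -> [0 2 2]
3. fire t1 -> [0 1 2]
4. fire t1 -> [0 0 2]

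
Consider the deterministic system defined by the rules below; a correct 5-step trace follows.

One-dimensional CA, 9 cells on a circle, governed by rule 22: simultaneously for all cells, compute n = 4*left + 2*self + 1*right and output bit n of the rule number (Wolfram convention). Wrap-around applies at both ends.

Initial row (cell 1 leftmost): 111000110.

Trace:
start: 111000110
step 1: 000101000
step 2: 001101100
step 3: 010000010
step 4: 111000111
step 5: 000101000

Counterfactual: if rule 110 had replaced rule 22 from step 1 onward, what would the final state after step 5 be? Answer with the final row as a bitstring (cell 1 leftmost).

001011110

(re-executing steps 1..5 under rule 110; state before step 1: 111000110)
step 1: 101001111
step 2: 111011000
step 3: 101111001
step 4: 111001011
step 5: 001011110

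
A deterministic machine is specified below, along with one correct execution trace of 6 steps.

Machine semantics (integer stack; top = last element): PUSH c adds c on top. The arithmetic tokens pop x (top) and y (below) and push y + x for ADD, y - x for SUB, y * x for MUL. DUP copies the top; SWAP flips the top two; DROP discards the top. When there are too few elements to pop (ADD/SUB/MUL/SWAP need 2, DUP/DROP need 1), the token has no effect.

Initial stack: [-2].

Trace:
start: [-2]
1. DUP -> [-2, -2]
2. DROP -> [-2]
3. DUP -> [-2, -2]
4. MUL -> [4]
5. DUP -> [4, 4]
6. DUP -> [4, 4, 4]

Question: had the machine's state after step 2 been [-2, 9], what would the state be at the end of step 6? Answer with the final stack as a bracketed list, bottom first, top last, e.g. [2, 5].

[-2, 81, 81, 81]

state after step 2 := [-2, 9]
3. DUP -> [-2, 9, 9]
4. MUL -> [-2, 81]
5. DUP -> [-2, 81, 81]
6. DUP -> [-2, 81, 81, 81]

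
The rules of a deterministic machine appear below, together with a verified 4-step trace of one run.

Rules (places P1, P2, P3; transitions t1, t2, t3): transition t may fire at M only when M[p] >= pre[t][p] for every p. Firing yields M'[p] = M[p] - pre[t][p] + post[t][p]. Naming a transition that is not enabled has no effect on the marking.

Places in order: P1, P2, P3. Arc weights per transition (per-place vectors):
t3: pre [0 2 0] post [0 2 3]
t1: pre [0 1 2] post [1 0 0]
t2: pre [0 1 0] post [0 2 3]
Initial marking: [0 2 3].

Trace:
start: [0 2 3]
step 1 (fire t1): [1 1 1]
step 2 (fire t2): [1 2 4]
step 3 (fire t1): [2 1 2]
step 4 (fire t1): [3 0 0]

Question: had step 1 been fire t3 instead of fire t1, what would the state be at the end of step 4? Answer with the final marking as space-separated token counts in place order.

2 1 5

(re-executing from step 1 with the substitution; state before step 1: [0 2 3])
step 1 (fire t3): [0 2 6]
step 2 (fire t2): [0 3 9]
step 3 (fire t1): [1 2 7]
step 4 (fire t1): [2 1 5]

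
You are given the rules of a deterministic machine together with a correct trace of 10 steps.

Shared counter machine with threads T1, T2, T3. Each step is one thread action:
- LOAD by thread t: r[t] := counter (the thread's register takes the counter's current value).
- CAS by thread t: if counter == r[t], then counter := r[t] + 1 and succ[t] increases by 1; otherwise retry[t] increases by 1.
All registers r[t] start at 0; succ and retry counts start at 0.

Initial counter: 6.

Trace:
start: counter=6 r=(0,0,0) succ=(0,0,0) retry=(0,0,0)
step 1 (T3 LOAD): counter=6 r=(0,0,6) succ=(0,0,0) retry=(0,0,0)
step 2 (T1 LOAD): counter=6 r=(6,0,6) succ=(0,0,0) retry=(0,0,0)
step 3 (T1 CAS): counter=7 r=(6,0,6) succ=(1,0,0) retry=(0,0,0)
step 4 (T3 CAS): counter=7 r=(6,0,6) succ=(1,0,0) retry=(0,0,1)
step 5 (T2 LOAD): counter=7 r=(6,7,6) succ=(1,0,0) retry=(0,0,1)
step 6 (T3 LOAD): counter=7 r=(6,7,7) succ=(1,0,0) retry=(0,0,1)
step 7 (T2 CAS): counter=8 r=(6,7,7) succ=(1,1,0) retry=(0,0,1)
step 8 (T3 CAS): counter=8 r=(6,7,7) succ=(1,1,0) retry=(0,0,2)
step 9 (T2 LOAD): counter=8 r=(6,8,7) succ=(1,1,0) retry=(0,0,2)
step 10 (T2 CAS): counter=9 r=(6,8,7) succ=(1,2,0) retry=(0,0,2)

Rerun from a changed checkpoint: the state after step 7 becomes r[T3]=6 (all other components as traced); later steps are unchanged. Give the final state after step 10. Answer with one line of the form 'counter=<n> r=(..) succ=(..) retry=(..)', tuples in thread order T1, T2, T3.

counter=9 r=(6,8,6) succ=(1,2,0) retry=(0,0,2)

state after step 7 := counter=8 r=(6,7,6) succ=(1,1,0) retry=(0,0,1)
step 8 (T3 CAS): counter=8 r=(6,7,6) succ=(1,1,0) retry=(0,0,2)
step 9 (T2 LOAD): counter=8 r=(6,8,6) succ=(1,1,0) retry=(0,0,2)
step 10 (T2 CAS): counter=9 r=(6,8,6) succ=(1,2,0) retry=(0,0,2)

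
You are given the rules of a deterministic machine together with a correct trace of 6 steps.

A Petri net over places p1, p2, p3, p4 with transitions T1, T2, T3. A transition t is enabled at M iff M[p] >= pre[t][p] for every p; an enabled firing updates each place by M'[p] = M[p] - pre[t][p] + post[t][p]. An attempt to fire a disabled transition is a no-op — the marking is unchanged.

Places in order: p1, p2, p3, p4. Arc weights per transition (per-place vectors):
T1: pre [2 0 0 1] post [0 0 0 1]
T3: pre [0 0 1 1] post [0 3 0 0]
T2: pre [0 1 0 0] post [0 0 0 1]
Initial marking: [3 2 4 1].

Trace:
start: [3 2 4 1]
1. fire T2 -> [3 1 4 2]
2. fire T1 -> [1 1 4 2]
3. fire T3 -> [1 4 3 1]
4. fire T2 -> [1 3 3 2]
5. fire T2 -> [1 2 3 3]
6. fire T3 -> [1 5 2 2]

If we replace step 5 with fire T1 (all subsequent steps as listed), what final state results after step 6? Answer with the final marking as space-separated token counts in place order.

1 6 2 1

(re-executing from step 5 with the substitution; state before step 5: [1 3 3 2])
5. fire T1 -> [1 3 3 2]
6. fire T3 -> [1 6 2 1]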